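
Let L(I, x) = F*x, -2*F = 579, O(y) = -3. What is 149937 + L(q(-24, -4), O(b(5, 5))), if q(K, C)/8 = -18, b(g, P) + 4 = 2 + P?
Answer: 301611/2 ≈ 1.5081e+5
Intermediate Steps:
b(g, P) = -2 + P (b(g, P) = -4 + (2 + P) = -2 + P)
q(K, C) = -144 (q(K, C) = 8*(-18) = -144)
F = -579/2 (F = -½*579 = -579/2 ≈ -289.50)
L(I, x) = -579*x/2
149937 + L(q(-24, -4), O(b(5, 5))) = 149937 - 579/2*(-3) = 149937 + 1737/2 = 301611/2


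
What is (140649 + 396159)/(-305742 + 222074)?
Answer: -134202/20917 ≈ -6.4159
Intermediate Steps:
(140649 + 396159)/(-305742 + 222074) = 536808/(-83668) = 536808*(-1/83668) = -134202/20917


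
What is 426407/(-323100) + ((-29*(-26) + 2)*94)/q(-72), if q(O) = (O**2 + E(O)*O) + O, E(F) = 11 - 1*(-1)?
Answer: 293741687/19062900 ≈ 15.409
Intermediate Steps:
E(F) = 12 (E(F) = 11 + 1 = 12)
q(O) = O**2 + 13*O (q(O) = (O**2 + 12*O) + O = O**2 + 13*O)
426407/(-323100) + ((-29*(-26) + 2)*94)/q(-72) = 426407/(-323100) + ((-29*(-26) + 2)*94)/((-72*(13 - 72))) = 426407*(-1/323100) + ((754 + 2)*94)/((-72*(-59))) = -426407/323100 + (756*94)/4248 = -426407/323100 + 71064*(1/4248) = -426407/323100 + 987/59 = 293741687/19062900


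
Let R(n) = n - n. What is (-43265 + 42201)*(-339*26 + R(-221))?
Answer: 9378096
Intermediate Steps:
R(n) = 0
(-43265 + 42201)*(-339*26 + R(-221)) = (-43265 + 42201)*(-339*26 + 0) = -1064*(-8814 + 0) = -1064*(-8814) = 9378096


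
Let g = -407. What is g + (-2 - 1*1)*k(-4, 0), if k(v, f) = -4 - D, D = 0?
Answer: -395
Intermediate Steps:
k(v, f) = -4 (k(v, f) = -4 - 1*0 = -4 + 0 = -4)
g + (-2 - 1*1)*k(-4, 0) = -407 + (-2 - 1*1)*(-4) = -407 + (-2 - 1)*(-4) = -407 - 3*(-4) = -407 + 12 = -395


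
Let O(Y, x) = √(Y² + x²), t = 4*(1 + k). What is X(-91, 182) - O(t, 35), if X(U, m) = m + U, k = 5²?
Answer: 91 - √12041 ≈ -18.732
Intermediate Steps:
k = 25
t = 104 (t = 4*(1 + 25) = 4*26 = 104)
X(U, m) = U + m
X(-91, 182) - O(t, 35) = (-91 + 182) - √(104² + 35²) = 91 - √(10816 + 1225) = 91 - √12041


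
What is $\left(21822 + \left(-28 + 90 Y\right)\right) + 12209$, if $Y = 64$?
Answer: $39763$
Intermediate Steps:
$\left(21822 + \left(-28 + 90 Y\right)\right) + 12209 = \left(21822 + \left(-28 + 90 \cdot 64\right)\right) + 12209 = \left(21822 + \left(-28 + 5760\right)\right) + 12209 = \left(21822 + 5732\right) + 12209 = 27554 + 12209 = 39763$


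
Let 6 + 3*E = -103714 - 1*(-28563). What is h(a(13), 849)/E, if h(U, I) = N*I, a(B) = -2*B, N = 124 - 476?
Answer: 896544/75157 ≈ 11.929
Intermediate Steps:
N = -352
h(U, I) = -352*I
E = -75157/3 (E = -2 + (-103714 - 1*(-28563))/3 = -2 + (-103714 + 28563)/3 = -2 + (1/3)*(-75151) = -2 - 75151/3 = -75157/3 ≈ -25052.)
h(a(13), 849)/E = (-352*849)/(-75157/3) = -298848*(-3/75157) = 896544/75157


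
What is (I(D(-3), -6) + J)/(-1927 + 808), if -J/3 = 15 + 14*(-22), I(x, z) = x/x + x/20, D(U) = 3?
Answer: -17603/22380 ≈ -0.78655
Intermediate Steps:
I(x, z) = 1 + x/20 (I(x, z) = 1 + x*(1/20) = 1 + x/20)
J = 879 (J = -3*(15 + 14*(-22)) = -3*(15 - 308) = -3*(-293) = 879)
(I(D(-3), -6) + J)/(-1927 + 808) = ((1 + (1/20)*3) + 879)/(-1927 + 808) = ((1 + 3/20) + 879)/(-1119) = (23/20 + 879)*(-1/1119) = (17603/20)*(-1/1119) = -17603/22380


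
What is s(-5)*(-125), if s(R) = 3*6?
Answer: -2250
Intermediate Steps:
s(R) = 18
s(-5)*(-125) = 18*(-125) = -2250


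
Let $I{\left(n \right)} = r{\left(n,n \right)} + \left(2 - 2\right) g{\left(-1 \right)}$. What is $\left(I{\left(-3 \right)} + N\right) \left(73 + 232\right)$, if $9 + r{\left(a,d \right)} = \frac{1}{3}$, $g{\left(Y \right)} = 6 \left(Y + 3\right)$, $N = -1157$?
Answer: $- \frac{1066585}{3} \approx -3.5553 \cdot 10^{5}$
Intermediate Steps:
$g{\left(Y \right)} = 18 + 6 Y$ ($g{\left(Y \right)} = 6 \left(3 + Y\right) = 18 + 6 Y$)
$r{\left(a,d \right)} = - \frac{26}{3}$ ($r{\left(a,d \right)} = -9 + \frac{1}{3} = - \frac{26}{3}$)
$I{\left(n \right)} = - \frac{26}{3}$ ($I{\left(n \right)} = - \frac{26}{3} + \left(2 - 2\right) \left(18 + 6 \left(-1\right)\right) = - \frac{26}{3} + 0 \left(18 - 6\right) = - \frac{26}{3} + 0 \cdot 12 = - \frac{26}{3} + 0 = - \frac{26}{3}$)
$\left(I{\left(-3 \right)} + N\right) \left(73 + 232\right) = \left(- \frac{26}{3} - 1157\right) \left(73 + 232\right) = \left(- \frac{3497}{3}\right) 305 = - \frac{1066585}{3}$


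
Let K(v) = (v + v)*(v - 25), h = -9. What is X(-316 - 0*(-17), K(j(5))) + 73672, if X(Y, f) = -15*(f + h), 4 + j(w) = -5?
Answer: 64627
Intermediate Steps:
j(w) = -9 (j(w) = -4 - 5 = -9)
K(v) = 2*v*(-25 + v) (K(v) = (2*v)*(-25 + v) = 2*v*(-25 + v))
X(Y, f) = 135 - 15*f (X(Y, f) = -15*(f - 9) = -15*(-9 + f) = 135 - 15*f)
X(-316 - 0*(-17), K(j(5))) + 73672 = (135 - 30*(-9)*(-25 - 9)) + 73672 = (135 - 30*(-9)*(-34)) + 73672 = (135 - 15*612) + 73672 = (135 - 9180) + 73672 = -9045 + 73672 = 64627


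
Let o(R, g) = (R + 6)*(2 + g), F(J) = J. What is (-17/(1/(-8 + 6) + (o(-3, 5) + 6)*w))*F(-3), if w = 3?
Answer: 102/161 ≈ 0.63354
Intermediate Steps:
o(R, g) = (2 + g)*(6 + R) (o(R, g) = (6 + R)*(2 + g) = (2 + g)*(6 + R))
(-17/(1/(-8 + 6) + (o(-3, 5) + 6)*w))*F(-3) = (-17/(1/(-8 + 6) + ((12 + 2*(-3) + 6*5 - 3*5) + 6)*3))*(-3) = (-17/(1/(-2) + ((12 - 6 + 30 - 15) + 6)*3))*(-3) = (-17/(-½ + (21 + 6)*3))*(-3) = (-17/(-½ + 27*3))*(-3) = (-17/(-½ + 81))*(-3) = (-17/(161/2))*(-3) = ((2/161)*(-17))*(-3) = -34/161*(-3) = 102/161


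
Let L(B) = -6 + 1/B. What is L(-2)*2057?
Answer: -26741/2 ≈ -13371.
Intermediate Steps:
L(B) = -6 + 1/B
L(-2)*2057 = (-6 + 1/(-2))*2057 = (-6 - ½)*2057 = -13/2*2057 = -26741/2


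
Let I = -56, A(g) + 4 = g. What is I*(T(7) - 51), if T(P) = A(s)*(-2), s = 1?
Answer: 2520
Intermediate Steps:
A(g) = -4 + g
T(P) = 6 (T(P) = (-4 + 1)*(-2) = -3*(-2) = 6)
I*(T(7) - 51) = -56*(6 - 51) = -56*(-45) = 2520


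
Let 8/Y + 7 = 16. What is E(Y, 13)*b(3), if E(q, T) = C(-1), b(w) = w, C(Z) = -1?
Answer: -3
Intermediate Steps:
Y = 8/9 (Y = 8/(-7 + 16) = 8/9 ≈ 0.88889)
E(q, T) = -1
E(Y, 13)*b(3) = -1*3 = -3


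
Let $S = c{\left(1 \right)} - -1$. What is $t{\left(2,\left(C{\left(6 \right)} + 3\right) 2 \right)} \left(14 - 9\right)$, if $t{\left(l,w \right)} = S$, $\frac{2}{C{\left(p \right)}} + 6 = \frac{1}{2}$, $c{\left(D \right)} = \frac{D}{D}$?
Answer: $10$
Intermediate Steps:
$c{\left(D \right)} = 1$
$C{\left(p \right)} = - \frac{4}{11}$ ($C{\left(p \right)} = \frac{2}{-6 + \frac{1}{2}} = \frac{2}{- \frac{11}{2}} = 2 \left(- \frac{2}{11}\right) = - \frac{4}{11}$)
$S = 2$ ($S = 1 - -1 = 1 + 1 = 2$)
$t{\left(l,w \right)} = 2$
$t{\left(2,\left(C{\left(6 \right)} + 3\right) 2 \right)} \left(14 - 9\right) = 2 \left(14 - 9\right) = 2 \cdot 5 = 10$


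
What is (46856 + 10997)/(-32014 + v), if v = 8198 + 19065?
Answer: -57853/4751 ≈ -12.177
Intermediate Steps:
v = 27263
(46856 + 10997)/(-32014 + v) = (46856 + 10997)/(-32014 + 27263) = 57853/(-4751) = 57853*(-1/4751) = -57853/4751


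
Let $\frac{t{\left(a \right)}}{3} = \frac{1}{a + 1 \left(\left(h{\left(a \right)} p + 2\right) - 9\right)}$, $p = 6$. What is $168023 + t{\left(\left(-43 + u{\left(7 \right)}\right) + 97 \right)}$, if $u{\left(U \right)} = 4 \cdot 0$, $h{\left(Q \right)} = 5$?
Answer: $\frac{12937774}{77} \approx 1.6802 \cdot 10^{5}$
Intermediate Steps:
$u{\left(U \right)} = 0$
$t{\left(a \right)} = \frac{3}{23 + a}$ ($t{\left(a \right)} = \frac{3}{a + 1 \left(\left(5 \cdot 6 + 2\right) - 9\right)} = \frac{3}{a + 1 \left(\left(30 + 2\right) - 9\right)} = \frac{3}{a + 1 \left(32 - 9\right)} = \frac{3}{a + 1 \cdot 23} = \frac{3}{a + 23} = \frac{3}{23 + a}$)
$168023 + t{\left(\left(-43 + u{\left(7 \right)}\right) + 97 \right)} = 168023 + \frac{3}{23 + \left(\left(-43 + 0\right) + 97\right)} = 168023 + \frac{3}{23 + \left(-43 + 97\right)} = 168023 + \frac{3}{23 + 54} = 168023 + \frac{3}{77} = \frac{12937774}{77}$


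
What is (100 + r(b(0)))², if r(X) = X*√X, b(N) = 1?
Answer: 10201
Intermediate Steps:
r(X) = X^(3/2)
(100 + r(b(0)))² = (100 + 1^(3/2))² = (100 + 1)² = 101² = 10201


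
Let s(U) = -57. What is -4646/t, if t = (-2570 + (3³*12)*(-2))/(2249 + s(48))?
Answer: 5092016/1609 ≈ 3164.7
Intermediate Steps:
t = -1609/1096 (t = (-2570 + (3³*12)*(-2))/(2249 - 57) = (-2570 + (27*12)*(-2))/2192 = (-2570 + 324*(-2))*(1/2192) = (-2570 - 648)*(1/2192) = -3218*1/2192 = -1609/1096 ≈ -1.4681)
-4646/t = -4646/(-1609/1096) = -4646*(-1096)/1609 = -1*(-5092016/1609) = 5092016/1609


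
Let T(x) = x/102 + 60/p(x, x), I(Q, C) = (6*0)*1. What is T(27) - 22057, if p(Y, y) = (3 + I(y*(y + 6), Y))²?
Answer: -2249107/102 ≈ -22050.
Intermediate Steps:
I(Q, C) = 0 (I(Q, C) = 0*1 = 0)
p(Y, y) = 9 (p(Y, y) = (3 + 0)² = 3² = 9)
T(x) = 20/3 + x/102 (T(x) = x/102 + 60/9 = x*(1/102) + 60*(⅑) = x/102 + 20/3 = 20/3 + x/102)
T(27) - 22057 = (20/3 + (1/102)*27) - 22057 = (20/3 + 9/34) - 22057 = 707/102 - 22057 = -2249107/102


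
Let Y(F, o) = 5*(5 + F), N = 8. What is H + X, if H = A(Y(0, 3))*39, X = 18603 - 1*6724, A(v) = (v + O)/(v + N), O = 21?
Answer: 131267/11 ≈ 11933.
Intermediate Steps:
Y(F, o) = 25 + 5*F
A(v) = (21 + v)/(8 + v) (A(v) = (v + 21)/(v + 8) = (21 + v)/(8 + v))
X = 11879 (X = 18603 - 6724 = 11879)
H = 598/11 (H = ((21 + (25 + 5*0))/(8 + (25 + 5*0)))*39 = ((21 + (25 + 0))/(8 + (25 + 0)))*39 = ((21 + 25)/(8 + 25))*39 = (46/33)*39 = 598/11 ≈ 54.364)
H + X = 598/11 + 11879 = 131267/11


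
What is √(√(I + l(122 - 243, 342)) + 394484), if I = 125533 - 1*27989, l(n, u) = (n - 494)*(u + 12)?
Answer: √(394484 + I*√120166) ≈ 628.08 + 0.276*I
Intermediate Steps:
l(n, u) = (-494 + n)*(12 + u)
I = 97544 (I = 125533 - 27989 = 97544)
√(√(I + l(122 - 243, 342)) + 394484) = √(√(97544 + (-5928 - 494*342 + 12*(122 - 243) + (122 - 243)*342)) + 394484) = √(√(97544 + (-5928 - 168948 + 12*(-121) - 121*342)) + 394484) = √(√(97544 + (-5928 - 168948 - 1452 - 41382)) + 394484) = √(√(97544 - 217710) + 394484) = √(√(-120166) + 394484) = √(I*√120166 + 394484) = √(394484 + I*√120166)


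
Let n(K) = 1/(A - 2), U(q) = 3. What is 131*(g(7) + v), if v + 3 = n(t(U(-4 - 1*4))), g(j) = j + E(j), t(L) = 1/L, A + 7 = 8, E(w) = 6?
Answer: 1179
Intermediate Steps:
A = 1 (A = -7 + 8 = 1)
n(K) = -1 (n(K) = 1/(1 - 2) = 1/(-1) = -1)
g(j) = 6 + j (g(j) = j + 6 = 6 + j)
v = -4 (v = -3 - 1 = -4)
131*(g(7) + v) = 131*((6 + 7) - 4) = 131*(13 - 4) = 131*9 = 1179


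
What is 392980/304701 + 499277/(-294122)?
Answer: -36546137617/89619267522 ≈ -0.40779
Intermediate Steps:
392980/304701 + 499277/(-294122) = 392980*(1/304701) + 499277*(-1/294122) = 392980/304701 - 499277/294122 = -36546137617/89619267522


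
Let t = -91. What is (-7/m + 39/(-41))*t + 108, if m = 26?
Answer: 17963/82 ≈ 219.06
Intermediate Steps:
(-7/m + 39/(-41))*t + 108 = (-7/26 + 39/(-41))*(-91) + 108 = (-7*1/26 + 39*(-1/41))*(-91) + 108 = (-7/26 - 39/41)*(-91) + 108 = -1301/1066*(-91) + 108 = 9107/82 + 108 = 17963/82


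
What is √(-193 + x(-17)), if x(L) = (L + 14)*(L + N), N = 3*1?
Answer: I*√151 ≈ 12.288*I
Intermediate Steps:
N = 3
x(L) = (3 + L)*(14 + L) (x(L) = (L + 14)*(L + 3) = (14 + L)*(3 + L) = (3 + L)*(14 + L))
√(-193 + x(-17)) = √(-193 + (42 + (-17)² + 17*(-17))) = √(-193 + (42 + 289 - 289)) = √(-193 + 42) = √(-151) = I*√151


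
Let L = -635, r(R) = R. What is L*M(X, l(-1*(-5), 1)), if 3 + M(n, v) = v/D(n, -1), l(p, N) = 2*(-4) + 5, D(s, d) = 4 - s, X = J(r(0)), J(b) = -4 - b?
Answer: 17145/8 ≈ 2143.1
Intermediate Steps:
X = -4 (X = -4 - 1*0 = -4 + 0 = -4)
l(p, N) = -3 (l(p, N) = -8 + 5 = -3)
M(n, v) = -3 + v/(4 - n)
L*M(X, l(-1*(-5), 1)) = -635*(12 - 1*(-3) - 3*(-4))/(-4 - 4) = -635*(12 + 3 + 12)/(-8) = -(-635)*27/8 = -635*(-27/8) = 17145/8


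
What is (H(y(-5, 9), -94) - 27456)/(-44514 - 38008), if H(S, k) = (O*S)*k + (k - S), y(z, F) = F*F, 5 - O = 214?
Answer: -1563695/82522 ≈ -18.949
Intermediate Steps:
O = -209 (O = 5 - 1*214 = 5 - 214 = -209)
y(z, F) = F²
H(S, k) = k - S - 209*S*k (H(S, k) = (-209*S)*k + (k - S) = -209*S*k + (k - S) = k - S - 209*S*k)
(H(y(-5, 9), -94) - 27456)/(-44514 - 38008) = ((-94 - 1*9² - 209*9²*(-94)) - 27456)/(-44514 - 38008) = ((-94 - 1*81 - 209*81*(-94)) - 27456)/(-82522) = ((-94 - 81 + 1591326) - 27456)*(-1/82522) = (1591151 - 27456)*(-1/82522) = 1563695*(-1/82522) = -1563695/82522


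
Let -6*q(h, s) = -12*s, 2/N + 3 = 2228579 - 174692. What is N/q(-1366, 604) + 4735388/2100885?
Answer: 1958155446961351/868748116251120 ≈ 2.2540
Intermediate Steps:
N = 1/1026942 (N = 2/(-3 + (2228579 - 174692)) = 2/(-3 + 2053887) = 2/2053884 = 2*(1/2053884) = 1/1026942 ≈ 9.7377e-7)
q(h, s) = 2*s (q(h, s) = -(-2)*s = 2*s)
N/q(-1366, 604) + 4735388/2100885 = 1/(1026942*((2*604))) + 4735388/2100885 = (1/1026942)/1208 + 4735388*(1/2100885) = (1/1026942)*(1/1208) + 4735388/2100885 = 1/1240545936 + 4735388/2100885 = 1958155446961351/868748116251120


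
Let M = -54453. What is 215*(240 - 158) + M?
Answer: -36823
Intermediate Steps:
215*(240 - 158) + M = 215*(240 - 158) - 54453 = 215*82 - 54453 = 17630 - 54453 = -36823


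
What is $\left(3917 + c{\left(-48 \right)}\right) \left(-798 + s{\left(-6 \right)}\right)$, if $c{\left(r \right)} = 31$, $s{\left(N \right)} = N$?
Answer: $-3174192$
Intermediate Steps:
$\left(3917 + c{\left(-48 \right)}\right) \left(-798 + s{\left(-6 \right)}\right) = \left(3917 + 31\right) \left(-798 - 6\right) = 3948 \left(-804\right) = -3174192$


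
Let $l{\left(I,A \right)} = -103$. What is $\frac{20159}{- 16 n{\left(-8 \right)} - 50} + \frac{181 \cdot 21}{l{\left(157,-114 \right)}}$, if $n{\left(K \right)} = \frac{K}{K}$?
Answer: $- \frac{2327243}{6798} \approx -342.34$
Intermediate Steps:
$n{\left(K \right)} = 1$
$\frac{20159}{- 16 n{\left(-8 \right)} - 50} + \frac{181 \cdot 21}{l{\left(157,-114 \right)}} = \frac{20159}{\left(-16\right) 1 - 50} + \frac{181 \cdot 21}{-103} = \frac{20159}{-16 - 50} + 3801 \left(- \frac{1}{103}\right) = \frac{20159}{-66} - \frac{3801}{103} = 20159 \left(- \frac{1}{66}\right) - \frac{3801}{103} = - \frac{20159}{66} - \frac{3801}{103} = - \frac{2327243}{6798}$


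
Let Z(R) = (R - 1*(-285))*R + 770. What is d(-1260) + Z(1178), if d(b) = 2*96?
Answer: 1724376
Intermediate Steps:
d(b) = 192
Z(R) = 770 + R*(285 + R) (Z(R) = (R + 285)*R + 770 = (285 + R)*R + 770 = R*(285 + R) + 770 = 770 + R*(285 + R))
d(-1260) + Z(1178) = 192 + (770 + 1178**2 + 285*1178) = 192 + (770 + 1387684 + 335730) = 192 + 1724184 = 1724376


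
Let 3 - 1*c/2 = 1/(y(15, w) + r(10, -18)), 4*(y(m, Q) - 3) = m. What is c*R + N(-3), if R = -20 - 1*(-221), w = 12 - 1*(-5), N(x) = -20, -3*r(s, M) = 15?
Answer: 6694/7 ≈ 956.29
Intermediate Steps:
r(s, M) = -5 (r(s, M) = -1/3*15 = -5)
w = 17 (w = 12 + 5 = 17)
y(m, Q) = 3 + m/4
R = 201 (R = -20 + 221 = 201)
c = 34/7 (c = 6 - 2/((3 + (1/4)*15) - 5) = 6 - 2/((3 + 15/4) - 5) = 6 - 2/(27/4 - 5) = 6 - 2/7/4 = 6 - 2*4/7 = 6 - 8/7 = 34/7 ≈ 4.8571)
c*R + N(-3) = (34/7)*201 - 20 = 6834/7 - 20 = 6694/7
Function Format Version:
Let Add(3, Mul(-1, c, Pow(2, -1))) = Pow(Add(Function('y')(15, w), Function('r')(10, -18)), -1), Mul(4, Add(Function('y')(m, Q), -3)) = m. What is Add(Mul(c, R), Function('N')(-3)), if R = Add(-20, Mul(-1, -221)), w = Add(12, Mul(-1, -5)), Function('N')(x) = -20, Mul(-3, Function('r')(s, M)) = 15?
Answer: Rational(6694, 7) ≈ 956.29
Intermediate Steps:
Function('r')(s, M) = -5 (Function('r')(s, M) = Mul(Rational(-1, 3), 15) = -5)
w = 17 (w = Add(12, 5) = 17)
Function('y')(m, Q) = Add(3, Mul(Rational(1, 4), m))
R = 201 (R = Add(-20, 221) = 201)
c = Rational(34, 7) (c = Add(6, Mul(-2, Pow(Add(Add(3, Mul(Rational(1, 4), 15)), -5), -1))) = Add(6, Mul(-2, Pow(Add(Add(3, Rational(15, 4)), -5), -1))) = Add(6, Mul(-2, Pow(Add(Rational(27, 4), -5), -1))) = Add(6, Mul(-2, Pow(Rational(7, 4), -1))) = Add(6, Mul(-2, Rational(4, 7))) = Add(6, Rational(-8, 7)) = Rational(34, 7) ≈ 4.8571)
Add(Mul(c, R), Function('N')(-3)) = Add(Mul(Rational(34, 7), 201), -20) = Add(Rational(6834, 7), -20) = Rational(6694, 7)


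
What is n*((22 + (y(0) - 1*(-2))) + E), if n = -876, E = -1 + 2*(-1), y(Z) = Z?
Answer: -18396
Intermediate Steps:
E = -3 (E = -1 - 2 = -3)
n*((22 + (y(0) - 1*(-2))) + E) = -876*((22 + (0 - 1*(-2))) - 3) = -876*((22 + (0 + 2)) - 3) = -876*((22 + 2) - 3) = -876*(24 - 3) = -876*21 = -18396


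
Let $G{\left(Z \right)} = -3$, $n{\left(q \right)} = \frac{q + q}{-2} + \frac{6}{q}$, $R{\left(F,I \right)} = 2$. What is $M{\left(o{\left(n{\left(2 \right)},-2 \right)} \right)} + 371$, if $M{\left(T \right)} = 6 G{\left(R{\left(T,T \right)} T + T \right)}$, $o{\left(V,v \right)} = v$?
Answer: $353$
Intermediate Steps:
$n{\left(q \right)} = - q + \frac{6}{q}$ ($n{\left(q \right)} = 2 q \left(- \frac{1}{2}\right) + \frac{6}{q} = - q + \frac{6}{q}$)
$M{\left(T \right)} = -18$ ($M{\left(T \right)} = 6 \left(-3\right) = -18$)
$M{\left(o{\left(n{\left(2 \right)},-2 \right)} \right)} + 371 = -18 + 371 = 353$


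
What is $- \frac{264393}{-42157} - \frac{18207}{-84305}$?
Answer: $\frac{23057204364}{3554045885} \approx 6.4876$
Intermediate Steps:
$- \frac{264393}{-42157} - \frac{18207}{-84305} = \left(-264393\right) \left(- \frac{1}{42157}\right) - - \frac{18207}{84305} = \frac{264393}{42157} + \frac{18207}{84305} = \frac{23057204364}{3554045885}$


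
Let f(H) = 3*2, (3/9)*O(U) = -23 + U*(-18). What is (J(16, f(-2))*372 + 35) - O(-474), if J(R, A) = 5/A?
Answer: -25182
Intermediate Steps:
O(U) = -69 - 54*U (O(U) = 3*(-23 + U*(-18)) = 3*(-23 - 18*U) = -69 - 54*U)
f(H) = 6
(J(16, f(-2))*372 + 35) - O(-474) = ((5/6)*372 + 35) - (-69 - 54*(-474)) = ((5*(⅙))*372 + 35) - (-69 + 25596) = ((⅚)*372 + 35) - 1*25527 = (310 + 35) - 25527 = 345 - 25527 = -25182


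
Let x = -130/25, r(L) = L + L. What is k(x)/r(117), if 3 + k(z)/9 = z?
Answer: -41/130 ≈ -0.31538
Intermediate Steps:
r(L) = 2*L
x = -26/5 (x = -130/25 = -5*26/25 = -26/5 ≈ -5.2000)
k(z) = -27 + 9*z
k(x)/r(117) = (-27 + 9*(-26/5))/((2*117)) = (-27 - 234/5)/234 = -369/5*1/234 = -41/130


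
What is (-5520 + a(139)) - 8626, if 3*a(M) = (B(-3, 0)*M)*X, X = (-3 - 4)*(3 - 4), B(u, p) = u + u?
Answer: -16092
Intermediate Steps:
B(u, p) = 2*u
X = 7 (X = -7*(-1) = 7)
a(M) = -14*M (a(M) = (((2*(-3))*M)*7)/3 = (-6*M*7)/3 = (-42*M)/3 = -14*M)
(-5520 + a(139)) - 8626 = (-5520 - 14*139) - 8626 = (-5520 - 1946) - 8626 = -7466 - 8626 = -16092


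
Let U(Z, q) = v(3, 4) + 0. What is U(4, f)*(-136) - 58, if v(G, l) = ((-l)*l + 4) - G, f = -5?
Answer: 1982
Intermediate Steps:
v(G, l) = 4 - G - l² (v(G, l) = (-l² + 4) - G = (4 - l²) - G = 4 - G - l²)
U(Z, q) = -15 (U(Z, q) = (4 - 1*3 - 1*4²) + 0 = (4 - 3 - 1*16) + 0 = (4 - 3 - 16) + 0 = -15 + 0 = -15)
U(4, f)*(-136) - 58 = -15*(-136) - 58 = 2040 - 58 = 1982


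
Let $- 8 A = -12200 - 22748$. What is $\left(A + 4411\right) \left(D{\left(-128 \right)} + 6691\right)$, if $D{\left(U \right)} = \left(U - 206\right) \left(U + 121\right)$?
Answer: $\frac{158540211}{2} \approx 7.927 \cdot 10^{7}$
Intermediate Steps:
$A = \frac{8737}{2}$ ($A = - \frac{-12200 - 22748}{8} = \left(- \frac{1}{8}\right) \left(-34948\right) = \frac{8737}{2} \approx 4368.5$)
$D{\left(U \right)} = \left(-206 + U\right) \left(121 + U\right)$
$\left(A + 4411\right) \left(D{\left(-128 \right)} + 6691\right) = \left(\frac{8737}{2} + 4411\right) \left(\left(-24926 + \left(-128\right)^{2} - -10880\right) + 6691\right) = \frac{17559 \left(\left(-24926 + 16384 + 10880\right) + 6691\right)}{2} = \frac{17559 \left(2338 + 6691\right)}{2} = \frac{17559}{2} \cdot 9029 = \frac{158540211}{2}$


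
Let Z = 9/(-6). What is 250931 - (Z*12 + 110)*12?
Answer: 249827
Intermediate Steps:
Z = -3/2 (Z = 9*(-⅙) = -3/2 ≈ -1.5000)
250931 - (Z*12 + 110)*12 = 250931 - (-3/2*12 + 110)*12 = 250931 - (-18 + 110)*12 = 250931 - 92*12 = 250931 - 1*1104 = 250931 - 1104 = 249827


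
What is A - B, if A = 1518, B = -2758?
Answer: 4276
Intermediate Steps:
A - B = 1518 - 1*(-2758) = 1518 + 2758 = 4276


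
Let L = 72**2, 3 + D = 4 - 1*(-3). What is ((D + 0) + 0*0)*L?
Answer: 20736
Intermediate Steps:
D = 4 (D = -3 + (4 - 1*(-3)) = -3 + (4 + 3) = -3 + 7 = 4)
L = 5184
((D + 0) + 0*0)*L = ((4 + 0) + 0*0)*5184 = (4 + 0)*5184 = 4*5184 = 20736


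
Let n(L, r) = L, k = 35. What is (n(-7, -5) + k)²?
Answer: 784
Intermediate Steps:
(n(-7, -5) + k)² = (-7 + 35)² = 28² = 784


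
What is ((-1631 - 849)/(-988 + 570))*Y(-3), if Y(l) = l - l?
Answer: 0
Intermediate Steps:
Y(l) = 0
((-1631 - 849)/(-988 + 570))*Y(-3) = ((-1631 - 849)/(-988 + 570))*0 = -2480/(-418)*0 = -2480*(-1/418)*0 = (1240/209)*0 = 0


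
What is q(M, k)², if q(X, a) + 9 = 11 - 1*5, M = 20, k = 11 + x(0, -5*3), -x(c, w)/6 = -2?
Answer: 9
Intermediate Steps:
x(c, w) = 12 (x(c, w) = -6*(-2) = 12)
k = 23 (k = 11 + 12 = 23)
q(X, a) = -3 (q(X, a) = -9 + (11 - 1*5) = -9 + (11 - 5) = -9 + 6 = -3)
q(M, k)² = (-3)² = 9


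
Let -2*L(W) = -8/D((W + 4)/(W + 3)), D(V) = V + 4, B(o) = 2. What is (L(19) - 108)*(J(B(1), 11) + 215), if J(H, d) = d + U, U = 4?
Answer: -2737000/111 ≈ -24658.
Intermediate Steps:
D(V) = 4 + V
J(H, d) = 4 + d (J(H, d) = d + 4 = 4 + d)
L(W) = 4/(4 + (4 + W)/(3 + W)) (L(W) = -(-4)/(4 + (W + 4)/(W + 3)) = -(-4)/(4 + (4 + W)/(3 + W)) = 4/(4 + (4 + W)/(3 + W)))
(L(19) - 108)*(J(B(1), 11) + 215) = (4*(3 + 19)/(16 + 5*19) - 108)*((4 + 11) + 215) = (4*22/(16 + 95) - 108)*(15 + 215) = (4*22/111 - 108)*230 = (4*(1/111)*22 - 108)*230 = (88/111 - 108)*230 = -11900/111*230 = -2737000/111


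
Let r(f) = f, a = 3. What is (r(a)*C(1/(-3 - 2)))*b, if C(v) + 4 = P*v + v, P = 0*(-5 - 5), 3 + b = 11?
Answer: -504/5 ≈ -100.80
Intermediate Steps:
b = 8 (b = -3 + 11 = 8)
P = 0 (P = 0*(-10) = 0)
C(v) = -4 + v (C(v) = -4 + (0*v + v) = -4 + (0 + v) = -4 + v)
(r(a)*C(1/(-3 - 2)))*b = (3*(-4 + 1/(-3 - 2)))*8 = (3*(-4 + 1/(-5)))*8 = (3*(-4 - ⅕))*8 = (3*(-21/5))*8 = -63/5*8 = -504/5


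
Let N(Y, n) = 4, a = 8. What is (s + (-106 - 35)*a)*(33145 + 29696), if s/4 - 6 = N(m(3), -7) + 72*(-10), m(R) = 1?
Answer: -249353088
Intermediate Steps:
s = -2840 (s = 24 + 4*(4 + 72*(-10)) = 24 + 4*(4 - 720) = 24 + 4*(-716) = 24 - 2864 = -2840)
(s + (-106 - 35)*a)*(33145 + 29696) = (-2840 + (-106 - 35)*8)*(33145 + 29696) = (-2840 - 141*8)*62841 = (-2840 - 1128)*62841 = -3968*62841 = -249353088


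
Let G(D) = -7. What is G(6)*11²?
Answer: -847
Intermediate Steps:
G(6)*11² = -7*11² = -7*121 = -847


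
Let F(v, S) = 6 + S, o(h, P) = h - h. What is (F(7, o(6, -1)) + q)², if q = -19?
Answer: 169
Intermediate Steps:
o(h, P) = 0
(F(7, o(6, -1)) + q)² = ((6 + 0) - 19)² = (6 - 19)² = (-13)² = 169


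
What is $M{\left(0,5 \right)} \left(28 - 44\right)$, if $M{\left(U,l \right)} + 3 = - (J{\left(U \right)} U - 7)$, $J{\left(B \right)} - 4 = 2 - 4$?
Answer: $-64$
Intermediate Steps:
$J{\left(B \right)} = 2$ ($J{\left(B \right)} = 4 + \left(2 - 4\right) = 4 - 2 = 2$)
$M{\left(U,l \right)} = 4 - 2 U$ ($M{\left(U,l \right)} = -3 - \left(2 U - 7\right) = -3 - \left(-7 + 2 U\right) = 4 - 2 U$)
$M{\left(0,5 \right)} \left(28 - 44\right) = \left(4 - 0\right) \left(28 - 44\right) = \left(4 + 0\right) \left(-16\right) = 4 \left(-16\right) = -64$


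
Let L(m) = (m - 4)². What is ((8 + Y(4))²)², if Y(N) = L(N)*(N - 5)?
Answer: 4096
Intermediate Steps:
L(m) = (-4 + m)²
Y(N) = (-4 + N)²*(-5 + N) (Y(N) = (-4 + N)²*(N - 5) = (-4 + N)²*(-5 + N))
((8 + Y(4))²)² = ((8 + (-4 + 4)²*(-5 + 4))²)² = ((8 + 0²*(-1))²)² = ((8 + 0*(-1))²)² = ((8 + 0)²)² = (8²)² = 64² = 4096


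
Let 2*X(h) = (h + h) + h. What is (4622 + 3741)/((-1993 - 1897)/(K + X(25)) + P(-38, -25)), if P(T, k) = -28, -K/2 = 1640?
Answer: -10846811/34760 ≈ -312.05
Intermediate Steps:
K = -3280 (K = -2*1640 = -3280)
X(h) = 3*h/2 (X(h) = ((h + h) + h)/2 = (2*h + h)/2 = (3*h)/2 = 3*h/2)
(4622 + 3741)/((-1993 - 1897)/(K + X(25)) + P(-38, -25)) = (4622 + 3741)/((-1993 - 1897)/(-3280 + (3/2)*25) - 28) = 8363/(-3890/(-3280 + 75/2) - 28) = 8363/(-3890/(-6485/2) - 28) = 8363/(-3890*(-2/6485) - 28) = 8363/(1556/1297 - 28) = 8363/(-34760/1297) = 8363*(-1297/34760) = -10846811/34760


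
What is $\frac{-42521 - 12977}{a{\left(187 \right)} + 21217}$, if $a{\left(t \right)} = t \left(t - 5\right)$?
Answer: $- \frac{55498}{55251} \approx -1.0045$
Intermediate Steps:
$a{\left(t \right)} = t \left(-5 + t\right)$
$\frac{-42521 - 12977}{a{\left(187 \right)} + 21217} = \frac{-42521 - 12977}{187 \left(-5 + 187\right) + 21217} = - \frac{55498}{187 \cdot 182 + 21217} = - \frac{55498}{34034 + 21217} = - \frac{55498}{55251}$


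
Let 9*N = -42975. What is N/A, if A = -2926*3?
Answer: 4775/8778 ≈ 0.54397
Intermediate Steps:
A = -8778
N = -4775 (N = (⅑)*(-42975) = -4775)
N/A = -4775/(-8778) = -4775*(-1/8778) = 4775/8778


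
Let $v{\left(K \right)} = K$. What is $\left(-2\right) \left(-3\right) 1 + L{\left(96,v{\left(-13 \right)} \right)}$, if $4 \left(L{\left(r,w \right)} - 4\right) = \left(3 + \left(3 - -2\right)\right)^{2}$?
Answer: $26$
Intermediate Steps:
$L{\left(r,w \right)} = 20$ ($L{\left(r,w \right)} = 4 + \frac{\left(3 + \left(3 - -2\right)\right)^{2}}{4} = 4 + \frac{\left(3 + \left(3 + 2\right)\right)^{2}}{4} = 4 + \frac{\left(3 + 5\right)^{2}}{4} = 4 + \frac{8^{2}}{4} = 4 + \frac{1}{4} \cdot 64 = 4 + 16 = 20$)
$\left(-2\right) \left(-3\right) 1 + L{\left(96,v{\left(-13 \right)} \right)} = \left(-2\right) \left(-3\right) 1 + 20 = 6 \cdot 1 + 20 = 6 + 20 = 26$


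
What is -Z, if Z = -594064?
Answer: 594064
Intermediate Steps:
-Z = -1*(-594064) = 594064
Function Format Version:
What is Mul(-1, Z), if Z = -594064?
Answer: 594064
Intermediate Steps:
Mul(-1, Z) = Mul(-1, -594064) = 594064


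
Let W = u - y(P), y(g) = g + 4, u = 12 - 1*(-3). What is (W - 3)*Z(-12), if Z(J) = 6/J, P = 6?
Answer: -1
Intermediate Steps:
u = 15 (u = 12 + 3 = 15)
y(g) = 4 + g
W = 5 (W = 15 - (4 + 6) = 15 - 1*10 = 15 - 10 = 5)
(W - 3)*Z(-12) = (5 - 3)*(6/(-12)) = 2*(6*(-1/12)) = 2*(-½) = -1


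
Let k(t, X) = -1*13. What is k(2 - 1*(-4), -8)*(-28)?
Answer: 364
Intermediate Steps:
k(t, X) = -13
k(2 - 1*(-4), -8)*(-28) = -13*(-28) = 364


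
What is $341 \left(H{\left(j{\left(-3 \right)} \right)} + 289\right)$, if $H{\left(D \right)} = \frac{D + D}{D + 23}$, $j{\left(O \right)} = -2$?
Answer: $\frac{2068165}{21} \approx 98484.0$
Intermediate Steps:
$H{\left(D \right)} = \frac{2 D}{23 + D}$
$341 \left(H{\left(j{\left(-3 \right)} \right)} + 289\right) = 341 \left(2 \left(-2\right) \frac{1}{23 - 2} + 289\right) = 341 \left(2 \left(-2\right) \frac{1}{21} + 289\right) = 341 \left(- \frac{4}{21} + 289\right) = 341 \cdot \frac{6065}{21} = \frac{2068165}{21}$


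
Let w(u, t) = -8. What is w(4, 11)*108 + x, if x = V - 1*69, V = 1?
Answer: -932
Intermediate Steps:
x = -68 (x = 1 - 1*69 = 1 - 69 = -68)
w(4, 11)*108 + x = -8*108 - 68 = -864 - 68 = -932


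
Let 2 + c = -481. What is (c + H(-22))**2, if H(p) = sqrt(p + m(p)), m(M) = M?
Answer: 233245 - 1932*I*sqrt(11) ≈ 2.3325e+5 - 6407.7*I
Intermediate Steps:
c = -483 (c = -2 - 481 = -483)
H(p) = sqrt(2)*sqrt(p) (H(p) = sqrt(p + p) = sqrt(2*p) = sqrt(2)*sqrt(p))
(c + H(-22))**2 = (-483 + sqrt(2)*sqrt(-22))**2 = (-483 + sqrt(2)*(I*sqrt(22)))**2 = (-483 + 2*I*sqrt(11))**2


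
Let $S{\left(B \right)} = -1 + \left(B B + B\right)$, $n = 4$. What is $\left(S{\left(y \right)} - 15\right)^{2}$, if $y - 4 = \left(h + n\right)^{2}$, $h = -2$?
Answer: $3136$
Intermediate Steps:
$y = 8$ ($y = 4 + \left(-2 + 4\right)^{2} = 4 + 2^{2} = 4 + 4 = 8$)
$S{\left(B \right)} = -1 + B + B^{2}$ ($S{\left(B \right)} = -1 + \left(B^{2} + B\right) = -1 + \left(B + B^{2}\right) = -1 + B + B^{2}$)
$\left(S{\left(y \right)} - 15\right)^{2} = \left(\left(-1 + 8 + 8^{2}\right) - 15\right)^{2} = \left(\left(-1 + 8 + 64\right) - 15\right)^{2} = \left(71 - 15\right)^{2} = 56^{2} = 3136$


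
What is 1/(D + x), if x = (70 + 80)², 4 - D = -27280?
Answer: 1/49784 ≈ 2.0087e-5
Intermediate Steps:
D = 27284 (D = 4 - 1*(-27280) = 4 + 27280 = 27284)
x = 22500 (x = 150² = 22500)
1/(D + x) = 1/(27284 + 22500) = 1/49784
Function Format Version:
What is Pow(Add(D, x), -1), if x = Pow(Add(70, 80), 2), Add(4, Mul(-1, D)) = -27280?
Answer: Rational(1, 49784) ≈ 2.0087e-5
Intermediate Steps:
D = 27284 (D = Add(4, Mul(-1, -27280)) = Add(4, 27280) = 27284)
x = 22500 (x = Pow(150, 2) = 22500)
Pow(Add(D, x), -1) = Pow(Add(27284, 22500), -1) = Pow(49784, -1) = Rational(1, 49784)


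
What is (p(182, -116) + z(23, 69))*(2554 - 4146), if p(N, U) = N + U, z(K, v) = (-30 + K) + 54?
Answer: -179896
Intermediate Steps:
z(K, v) = 24 + K
(p(182, -116) + z(23, 69))*(2554 - 4146) = ((182 - 116) + (24 + 23))*(2554 - 4146) = (66 + 47)*(-1592) = 113*(-1592) = -179896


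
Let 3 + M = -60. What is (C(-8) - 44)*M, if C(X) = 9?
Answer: 2205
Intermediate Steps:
M = -63 (M = -3 - 60 = -63)
(C(-8) - 44)*M = (9 - 44)*(-63) = -35*(-63) = 2205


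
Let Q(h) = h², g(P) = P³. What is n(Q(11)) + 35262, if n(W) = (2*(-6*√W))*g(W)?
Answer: -233810790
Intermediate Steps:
n(W) = -12*W^(7/2) (n(W) = (2*(-6*√W))*W³ = (-12*√W)*W³ = -12*W^(7/2))
n(Q(11)) + 35262 = -12*(11²)^(7/2) + 35262 = -12*121^(7/2) + 35262 = -12*19487171 + 35262 = -233846052 + 35262 = -233810790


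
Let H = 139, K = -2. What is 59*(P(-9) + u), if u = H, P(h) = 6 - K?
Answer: 8673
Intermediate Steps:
P(h) = 8 (P(h) = 6 - 1*(-2) = 6 + 2 = 8)
u = 139
59*(P(-9) + u) = 59*(8 + 139) = 59*147 = 8673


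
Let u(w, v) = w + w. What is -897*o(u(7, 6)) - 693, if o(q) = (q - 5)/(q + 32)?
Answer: -1737/2 ≈ -868.50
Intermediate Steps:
u(w, v) = 2*w
o(q) = (-5 + q)/(32 + q)
-897*o(u(7, 6)) - 693 = -897*(-5 + 2*7)/(32 + 2*7) - 693 = -897*(-5 + 14)/(32 + 14) - 693 = -897*9/46 - 693 = -351/2 - 693 = -1737/2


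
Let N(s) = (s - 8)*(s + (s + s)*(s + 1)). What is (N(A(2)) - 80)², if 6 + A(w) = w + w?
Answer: 10000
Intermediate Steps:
A(w) = -6 + 2*w (A(w) = -6 + (w + w) = -6 + 2*w)
N(s) = (-8 + s)*(s + 2*s*(1 + s)) (N(s) = (-8 + s)*(s + (2*s)*(1 + s)) = (-8 + s)*(s + 2*s*(1 + s)))
(N(A(2)) - 80)² = ((-6 + 2*2)*(-24 - 13*(-6 + 2*2) + 2*(-6 + 2*2)²) - 80)² = ((-6 + 4)*(-24 - 13*(-6 + 4) + 2*(-6 + 4)²) - 80)² = (-2*(-24 - 13*(-2) + 2*(-2)²) - 80)² = (-2*(-24 + 26 + 2*4) - 80)² = (-2*(-24 + 26 + 8) - 80)² = (-2*10 - 80)² = (-20 - 80)² = (-100)² = 10000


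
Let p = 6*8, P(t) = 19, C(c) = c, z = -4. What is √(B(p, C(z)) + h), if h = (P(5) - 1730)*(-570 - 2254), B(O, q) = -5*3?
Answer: √4831849 ≈ 2198.1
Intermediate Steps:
p = 48
B(O, q) = -15
h = 4831864 (h = (19 - 1730)*(-570 - 2254) = -1711*(-2824) = 4831864)
√(B(p, C(z)) + h) = √(-15 + 4831864) = √4831849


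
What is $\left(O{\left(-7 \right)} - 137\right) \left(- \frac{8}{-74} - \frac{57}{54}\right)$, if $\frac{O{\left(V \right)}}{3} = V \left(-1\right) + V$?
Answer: $\frac{86447}{666} \approx 129.8$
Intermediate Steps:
$O{\left(V \right)} = 0$ ($O{\left(V \right)} = 3 \left(V \left(-1\right) + V\right) = 3 \left(- V + V\right) = 3 \cdot 0 = 0$)
$\left(O{\left(-7 \right)} - 137\right) \left(- \frac{8}{-74} - \frac{57}{54}\right) = \left(0 - 137\right) \left(- \frac{8}{-74} - \frac{57}{54}\right) = - 137 \left(\left(-8\right) \left(- \frac{1}{74}\right) - \frac{19}{18}\right) = - 137 \left(\frac{4}{37} - \frac{19}{18}\right) = \left(-137\right) \left(- \frac{631}{666}\right) = \frac{86447}{666}$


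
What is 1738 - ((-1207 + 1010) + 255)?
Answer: 1680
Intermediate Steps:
1738 - ((-1207 + 1010) + 255) = 1738 - (-197 + 255) = 1738 - 1*58 = 1738 - 58 = 1680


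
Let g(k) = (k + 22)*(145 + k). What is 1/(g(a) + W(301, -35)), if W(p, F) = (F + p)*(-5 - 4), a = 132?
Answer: 1/40264 ≈ 2.4836e-5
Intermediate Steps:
W(p, F) = -9*F - 9*p (W(p, F) = (F + p)*(-9) = -9*F - 9*p)
g(k) = (22 + k)*(145 + k)
1/(g(a) + W(301, -35)) = 1/((3190 + 132² + 167*132) + (-9*(-35) - 9*301)) = 1/((3190 + 17424 + 22044) + (315 - 2709)) = 1/(42658 - 2394) = 1/40264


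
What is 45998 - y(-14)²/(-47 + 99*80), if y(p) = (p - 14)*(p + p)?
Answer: 361527598/7873 ≈ 45920.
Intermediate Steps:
y(p) = 2*p*(-14 + p) (y(p) = (-14 + p)*(2*p) = 2*p*(-14 + p))
45998 - y(-14)²/(-47 + 99*80) = 45998 - (2*(-14)*(-14 - 14))²/(-47 + 99*80) = 45998 - (2*(-14)*(-28))²/(-47 + 7920) = 45998 - 784²/7873 = 45998 - 614656/7873 = 361527598/7873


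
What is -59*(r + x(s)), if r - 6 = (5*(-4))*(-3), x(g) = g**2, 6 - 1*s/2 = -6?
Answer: -37878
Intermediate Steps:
s = 24 (s = 12 - 2*(-6) = 12 + 12 = 24)
r = 66 (r = 6 + (5*(-4))*(-3) = 6 - 20*(-3) = 6 + 60 = 66)
-59*(r + x(s)) = -59*(66 + 24**2) = -59*(66 + 576) = -59*642 = -37878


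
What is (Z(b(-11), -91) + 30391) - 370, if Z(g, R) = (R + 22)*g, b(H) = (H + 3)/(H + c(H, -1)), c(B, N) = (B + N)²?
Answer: 3993345/133 ≈ 30025.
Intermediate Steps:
b(H) = (3 + H)/(H + (-1 + H)²) (b(H) = (H + 3)/(H + (H - 1)²) = (3 + H)/(H + (-1 + H)²))
Z(g, R) = g*(22 + R) (Z(g, R) = (22 + R)*g = g*(22 + R))
(Z(b(-11), -91) + 30391) - 370 = (((3 - 11)/(-11 + (-1 - 11)²))*(22 - 91) + 30391) - 370 = ((-8/(-11 + (-12)²))*(-69) + 30391) - 370 = ((-8/(-11 + 144))*(-69) + 30391) - 370 = ((-8/133)*(-69) + 30391) - 370 = (((1/133)*(-8))*(-69) + 30391) - 370 = (-8/133*(-69) + 30391) - 370 = (552/133 + 30391) - 370 = 4042555/133 - 370 = 3993345/133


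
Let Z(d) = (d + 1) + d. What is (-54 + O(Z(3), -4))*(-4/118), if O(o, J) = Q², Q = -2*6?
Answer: -180/59 ≈ -3.0508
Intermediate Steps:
Q = -12
Z(d) = 1 + 2*d (Z(d) = (1 + d) + d = 1 + 2*d)
O(o, J) = 144 (O(o, J) = (-12)² = 144)
(-54 + O(Z(3), -4))*(-4/118) = (-54 + 144)*(-4/118) = 90*(-4*1/118) = 90*(-2/59) = -180/59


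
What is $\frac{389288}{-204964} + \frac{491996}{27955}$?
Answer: $\frac{22489730526}{1432442155} \approx 15.7$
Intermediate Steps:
$\frac{389288}{-204964} + \frac{491996}{27955} = 389288 \left(- \frac{1}{204964}\right) + 491996 \cdot \frac{1}{27955} = - \frac{97322}{51241} + \frac{491996}{27955} = \frac{22489730526}{1432442155}$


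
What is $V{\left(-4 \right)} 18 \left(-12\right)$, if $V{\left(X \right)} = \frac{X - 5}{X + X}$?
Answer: $-243$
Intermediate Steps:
$V{\left(X \right)} = \frac{-5 + X}{2 X}$
$V{\left(-4 \right)} 18 \left(-12\right) = \frac{-5 - 4}{2 \left(-4\right)} 18 \left(-12\right) = \frac{1}{2} \left(- \frac{1}{4}\right) \left(-9\right) 18 \left(-12\right) = \frac{9}{8} \cdot 18 \left(-12\right) = \frac{81}{4} \left(-12\right) = -243$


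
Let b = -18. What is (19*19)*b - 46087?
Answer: -52585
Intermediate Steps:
(19*19)*b - 46087 = (19*19)*(-18) - 46087 = 361*(-18) - 46087 = -6498 - 46087 = -52585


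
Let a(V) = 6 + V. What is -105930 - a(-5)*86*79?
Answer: -112724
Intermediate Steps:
-105930 - a(-5)*86*79 = -105930 - (6 - 5)*86*79 = -105930 - 1*86*79 = -105930 - 86*79 = -105930 - 1*6794 = -105930 - 6794 = -112724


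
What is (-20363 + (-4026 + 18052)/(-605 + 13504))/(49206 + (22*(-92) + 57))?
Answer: -262648311/609335861 ≈ -0.43104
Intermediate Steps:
(-20363 + (-4026 + 18052)/(-605 + 13504))/(49206 + (22*(-92) + 57)) = (-20363 + 14026/12899)/(49206 + (-2024 + 57)) = (-20363 + 14026*(1/12899))/(49206 - 1967) = (-20363 + 14026/12899)/47239 = -262648311/12899*1/47239 = -262648311/609335861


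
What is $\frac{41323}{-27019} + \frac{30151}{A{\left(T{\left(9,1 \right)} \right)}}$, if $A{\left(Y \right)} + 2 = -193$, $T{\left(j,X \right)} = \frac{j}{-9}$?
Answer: $- \frac{822707854}{5268705} \approx -156.15$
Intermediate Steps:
$T{\left(j,X \right)} = - \frac{j}{9}$ ($T{\left(j,X \right)} = j \left(- \frac{1}{9}\right) = - \frac{j}{9}$)
$A{\left(Y \right)} = -195$ ($A{\left(Y \right)} = -2 - 193 = -195$)
$\frac{41323}{-27019} + \frac{30151}{A{\left(T{\left(9,1 \right)} \right)}} = \frac{41323}{-27019} + \frac{30151}{-195} = 41323 \left(- \frac{1}{27019}\right) + 30151 \left(- \frac{1}{195}\right) = - \frac{41323}{27019} - \frac{30151}{195} = - \frac{822707854}{5268705}$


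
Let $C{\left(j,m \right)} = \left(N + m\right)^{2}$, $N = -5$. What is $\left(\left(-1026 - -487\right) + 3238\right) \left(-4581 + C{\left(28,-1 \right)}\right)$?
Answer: $-12266955$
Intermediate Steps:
$C{\left(j,m \right)} = \left(-5 + m\right)^{2}$
$\left(\left(-1026 - -487\right) + 3238\right) \left(-4581 + C{\left(28,-1 \right)}\right) = \left(\left(-1026 - -487\right) + 3238\right) \left(-4581 + \left(-5 - 1\right)^{2}\right) = \left(\left(-1026 + 487\right) + 3238\right) \left(-4581 + \left(-6\right)^{2}\right) = \left(-539 + 3238\right) \left(-4581 + 36\right) = 2699 \left(-4545\right) = -12266955$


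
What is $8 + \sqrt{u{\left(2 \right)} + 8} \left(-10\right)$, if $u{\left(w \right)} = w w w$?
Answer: $-32$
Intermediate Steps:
$u{\left(w \right)} = w^{3}$ ($u{\left(w \right)} = w^{2} w = w^{3}$)
$8 + \sqrt{u{\left(2 \right)} + 8} \left(-10\right) = 8 + \sqrt{2^{3} + 8} \left(-10\right) = 8 + \sqrt{8 + 8} \left(-10\right) = 8 + \sqrt{16} \left(-10\right) = 8 + 4 \left(-10\right) = 8 - 40 = -32$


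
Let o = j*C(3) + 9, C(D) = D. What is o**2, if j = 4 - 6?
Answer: 9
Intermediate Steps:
j = -2
o = 3 (o = -2*3 + 9 = -6 + 9 = 3)
o**2 = 3**2 = 9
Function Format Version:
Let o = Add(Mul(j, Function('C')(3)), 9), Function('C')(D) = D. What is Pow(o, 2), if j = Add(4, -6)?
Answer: 9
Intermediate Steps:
j = -2
o = 3 (o = Add(Mul(-2, 3), 9) = Add(-6, 9) = 3)
Pow(o, 2) = Pow(3, 2) = 9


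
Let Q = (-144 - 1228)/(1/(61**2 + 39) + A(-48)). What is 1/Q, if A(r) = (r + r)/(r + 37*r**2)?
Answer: 1149/1831345600 ≈ 6.2741e-7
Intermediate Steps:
A(r) = 2*r/(r + 37*r**2) (A(r) = (2*r)/(r + 37*r**2) = 2*r/(r + 37*r**2))
Q = 1831345600/1149 (Q = (-144 - 1228)/(1/(61**2 + 39) + 2/(1 + 37*(-48))) = -1372/(1/(3721 + 39) + 2/(1 - 1776)) = -1372/(1/3760 + 2/(-1775)) = -1372/(1/3760 + 2*(-1/1775)) = -1372/(1/3760 - 2/1775) = -1372/(-1149/1334800) = -1372*(-1334800/1149) = 1831345600/1149 ≈ 1.5939e+6)
1/Q = 1/(1831345600/1149) = 1149/1831345600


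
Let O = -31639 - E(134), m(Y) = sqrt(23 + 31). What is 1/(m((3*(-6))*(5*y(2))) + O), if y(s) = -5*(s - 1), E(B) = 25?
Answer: -15832/501304421 - 3*sqrt(6)/1002608842 ≈ -3.1589e-5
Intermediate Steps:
y(s) = 5 - 5*s (y(s) = -5*(-1 + s) = 5 - 5*s)
m(Y) = 3*sqrt(6) (m(Y) = sqrt(54) = 3*sqrt(6))
O = -31664 (O = -31639 - 1*25 = -31639 - 25 = -31664)
1/(m((3*(-6))*(5*y(2))) + O) = 1/(3*sqrt(6) - 31664) = 1/(-31664 + 3*sqrt(6))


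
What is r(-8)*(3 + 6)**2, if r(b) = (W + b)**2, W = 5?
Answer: 729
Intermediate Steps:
r(b) = (5 + b)**2
r(-8)*(3 + 6)**2 = (5 - 8)**2*(3 + 6)**2 = (-3)**2*9**2 = 9*81 = 729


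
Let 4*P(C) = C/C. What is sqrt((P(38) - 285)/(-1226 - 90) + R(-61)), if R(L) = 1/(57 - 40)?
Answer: sqrt(137738811)/22372 ≈ 0.52459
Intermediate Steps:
P(C) = 1/4 (P(C) = (C/C)/4 = (1/4)*1 = 1/4)
R(L) = 1/17
sqrt((P(38) - 285)/(-1226 - 90) + R(-61)) = sqrt((1/4 - 285)/(-1226 - 90) + 1/17) = sqrt(-1139/4/(-1316) + 1/17) = sqrt(-1139/4*(-1/1316) + 1/17) = sqrt(1139/5264 + 1/17) = sqrt(24627/89488) = sqrt(137738811)/22372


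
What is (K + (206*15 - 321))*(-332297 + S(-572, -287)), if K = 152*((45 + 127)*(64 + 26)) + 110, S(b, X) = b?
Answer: -784185772091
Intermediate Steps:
K = 2353070 (K = 152*(172*90) + 110 = 152*15480 + 110 = 2352960 + 110 = 2353070)
(K + (206*15 - 321))*(-332297 + S(-572, -287)) = (2353070 + (206*15 - 321))*(-332297 - 572) = (2353070 + (3090 - 321))*(-332869) = (2353070 + 2769)*(-332869) = 2355839*(-332869) = -784185772091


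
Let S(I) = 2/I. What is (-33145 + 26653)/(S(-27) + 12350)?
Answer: -43821/83362 ≈ -0.52567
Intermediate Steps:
(-33145 + 26653)/(S(-27) + 12350) = (-33145 + 26653)/(2/(-27) + 12350) = -6492/(2*(-1/27) + 12350) = -6492/(-2/27 + 12350) = -6492/333448/27 = -6492*27/333448 = -43821/83362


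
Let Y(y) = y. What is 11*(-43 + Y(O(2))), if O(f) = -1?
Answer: -484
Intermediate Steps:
11*(-43 + Y(O(2))) = 11*(-43 - 1) = 11*(-44) = -484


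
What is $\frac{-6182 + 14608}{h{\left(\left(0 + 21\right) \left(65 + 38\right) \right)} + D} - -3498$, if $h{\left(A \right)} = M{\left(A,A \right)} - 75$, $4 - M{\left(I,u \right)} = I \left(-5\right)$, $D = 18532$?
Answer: $\frac{51207937}{14638} \approx 3498.3$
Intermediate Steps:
$M{\left(I,u \right)} = 4 + 5 I$ ($M{\left(I,u \right)} = 4 - I \left(-5\right) = 4 - - 5 I = 4 + 5 I$)
$h{\left(A \right)} = -71 + 5 A$ ($h{\left(A \right)} = \left(4 + 5 A\right) - 75 = -71 + 5 A$)
$\frac{-6182 + 14608}{h{\left(\left(0 + 21\right) \left(65 + 38\right) \right)} + D} - -3498 = \frac{-6182 + 14608}{\left(-71 + 5 \left(0 + 21\right) \left(65 + 38\right)\right) + 18532} - -3498 = \frac{8426}{\left(-71 + 5 \cdot 21 \cdot 103\right) + 18532} + 3498 = \frac{8426}{\left(-71 + 5 \cdot 2163\right) + 18532} + 3498 = \frac{8426}{\left(-71 + 10815\right) + 18532} + 3498 = \frac{8426}{10744 + 18532} + 3498 = \frac{8426}{29276} + 3498 = 8426 \cdot \frac{1}{29276} + 3498 = \frac{4213}{14638} + 3498 = \frac{51207937}{14638}$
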